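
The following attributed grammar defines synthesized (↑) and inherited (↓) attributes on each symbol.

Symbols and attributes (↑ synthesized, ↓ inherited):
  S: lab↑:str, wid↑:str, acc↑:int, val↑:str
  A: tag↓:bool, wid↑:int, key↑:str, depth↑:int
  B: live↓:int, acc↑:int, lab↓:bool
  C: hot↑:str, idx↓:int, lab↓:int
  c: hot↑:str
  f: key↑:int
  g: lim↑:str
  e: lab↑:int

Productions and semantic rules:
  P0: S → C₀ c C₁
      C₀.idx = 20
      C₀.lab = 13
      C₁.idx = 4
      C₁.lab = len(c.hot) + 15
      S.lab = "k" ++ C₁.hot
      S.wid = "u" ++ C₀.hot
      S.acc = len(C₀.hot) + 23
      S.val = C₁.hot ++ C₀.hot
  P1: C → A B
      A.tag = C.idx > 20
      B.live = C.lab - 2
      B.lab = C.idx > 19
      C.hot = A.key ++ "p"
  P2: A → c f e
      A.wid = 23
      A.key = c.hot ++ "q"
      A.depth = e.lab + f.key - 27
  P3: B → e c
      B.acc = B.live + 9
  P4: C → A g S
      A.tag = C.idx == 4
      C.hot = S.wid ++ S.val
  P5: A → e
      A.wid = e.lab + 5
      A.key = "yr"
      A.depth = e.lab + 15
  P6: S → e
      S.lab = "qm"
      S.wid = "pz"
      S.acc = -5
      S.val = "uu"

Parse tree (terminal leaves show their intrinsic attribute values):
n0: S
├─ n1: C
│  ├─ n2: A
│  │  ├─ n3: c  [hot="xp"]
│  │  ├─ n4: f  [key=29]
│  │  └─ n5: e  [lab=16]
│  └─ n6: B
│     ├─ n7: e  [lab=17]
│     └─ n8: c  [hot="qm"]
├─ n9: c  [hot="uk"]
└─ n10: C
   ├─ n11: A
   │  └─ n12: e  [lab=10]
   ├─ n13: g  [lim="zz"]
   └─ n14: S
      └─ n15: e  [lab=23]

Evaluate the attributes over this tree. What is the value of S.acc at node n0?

1. n1.idx = 20  [20]
2. n1.lab = 13  [13]
3. n2.tag = false  [C.idx > 20]
4. n3.hot = "xp"  [terminal]
5. n4.key = 29  [terminal]
6. n5.lab = 16  [terminal]
7. n2.wid = 23  [23]
8. n2.key = "xpq"  [c.hot ++ "q"]
9. n2.depth = 18  [e.lab + f.key - 27]
10. n6.live = 11  [C.lab - 2]
11. n6.lab = true  [C.idx > 19]
12. n7.lab = 17  [terminal]
13. n8.hot = "qm"  [terminal]
14. n6.acc = 20  [B.live + 9]
15. n1.hot = "xpqp"  [A.key ++ "p"]
16. n9.hot = "uk"  [terminal]
17. n10.idx = 4  [4]
18. n10.lab = 17  [len(c.hot) + 15]
19. n11.tag = true  [C.idx == 4]
20. n12.lab = 10  [terminal]
21. n11.wid = 15  [e.lab + 5]
22. n11.key = "yr"  ["yr"]
23. n11.depth = 25  [e.lab + 15]
24. n13.lim = "zz"  [terminal]
25. n15.lab = 23  [terminal]
26. n14.lab = "qm"  ["qm"]
27. n14.wid = "pz"  ["pz"]
28. n14.acc = -5  [-5]
29. n14.val = "uu"  ["uu"]
30. n10.hot = "pzuu"  [S.wid ++ S.val]
31. n0.lab = "kpzuu"  ["k" ++ C₁.hot]
32. n0.wid = "uxpqp"  ["u" ++ C₀.hot]
33. n0.acc = 27  [len(C₀.hot) + 23]
34. n0.val = "pzuuxpqp"  [C₁.hot ++ C₀.hot]

27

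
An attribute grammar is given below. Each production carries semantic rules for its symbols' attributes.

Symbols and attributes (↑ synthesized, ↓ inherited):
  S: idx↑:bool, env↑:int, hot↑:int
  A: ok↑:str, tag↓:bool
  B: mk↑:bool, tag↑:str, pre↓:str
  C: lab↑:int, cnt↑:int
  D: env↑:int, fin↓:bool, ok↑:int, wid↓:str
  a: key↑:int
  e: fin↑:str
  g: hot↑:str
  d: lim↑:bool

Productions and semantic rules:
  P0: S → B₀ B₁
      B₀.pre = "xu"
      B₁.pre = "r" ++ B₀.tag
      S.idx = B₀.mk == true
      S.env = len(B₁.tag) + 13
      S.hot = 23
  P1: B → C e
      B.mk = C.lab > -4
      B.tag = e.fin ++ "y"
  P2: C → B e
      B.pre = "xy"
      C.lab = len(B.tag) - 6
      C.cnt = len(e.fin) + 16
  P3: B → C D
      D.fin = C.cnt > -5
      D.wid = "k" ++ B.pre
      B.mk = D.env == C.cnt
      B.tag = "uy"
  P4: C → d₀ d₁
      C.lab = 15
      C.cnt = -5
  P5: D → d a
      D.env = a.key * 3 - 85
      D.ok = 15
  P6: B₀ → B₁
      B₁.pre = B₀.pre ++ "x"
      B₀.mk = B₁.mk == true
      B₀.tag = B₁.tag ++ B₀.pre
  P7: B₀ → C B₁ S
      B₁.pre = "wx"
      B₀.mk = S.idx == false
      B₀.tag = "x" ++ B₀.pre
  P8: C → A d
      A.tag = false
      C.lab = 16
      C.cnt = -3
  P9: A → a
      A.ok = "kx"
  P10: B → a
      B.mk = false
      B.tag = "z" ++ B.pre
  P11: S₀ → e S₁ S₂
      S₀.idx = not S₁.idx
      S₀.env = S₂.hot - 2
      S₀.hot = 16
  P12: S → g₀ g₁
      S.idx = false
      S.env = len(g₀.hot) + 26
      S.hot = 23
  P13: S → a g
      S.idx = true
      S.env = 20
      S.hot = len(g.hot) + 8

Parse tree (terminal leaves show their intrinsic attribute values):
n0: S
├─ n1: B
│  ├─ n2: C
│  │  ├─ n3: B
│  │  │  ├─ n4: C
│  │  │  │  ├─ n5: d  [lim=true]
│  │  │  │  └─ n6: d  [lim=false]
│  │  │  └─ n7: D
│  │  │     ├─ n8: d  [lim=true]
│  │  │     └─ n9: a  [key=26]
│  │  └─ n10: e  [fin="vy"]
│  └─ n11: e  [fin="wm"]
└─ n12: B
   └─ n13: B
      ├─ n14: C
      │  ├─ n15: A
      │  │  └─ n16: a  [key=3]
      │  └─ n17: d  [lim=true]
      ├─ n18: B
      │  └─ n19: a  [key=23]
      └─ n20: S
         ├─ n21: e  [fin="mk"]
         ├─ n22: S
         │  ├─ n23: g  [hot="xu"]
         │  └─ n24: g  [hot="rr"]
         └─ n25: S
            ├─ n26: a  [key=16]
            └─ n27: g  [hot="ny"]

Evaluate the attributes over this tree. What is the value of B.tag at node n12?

"xrwmyxrwmy"

1. n1.pre = "xu"  ["xu"]
2. n3.pre = "xy"  ["xy"]
3. n5.lim = true  [terminal]
4. n6.lim = false  [terminal]
5. n4.lab = 15  [15]
6. n4.cnt = -5  [-5]
7. n7.fin = false  [C.cnt > -5]
8. n7.wid = "kxy"  ["k" ++ B.pre]
9. n8.lim = true  [terminal]
10. n9.key = 26  [terminal]
11. n7.env = -7  [a.key * 3 - 85]
12. n7.ok = 15  [15]
13. n3.mk = false  [D.env == C.cnt]
14. n3.tag = "uy"  ["uy"]
15. n10.fin = "vy"  [terminal]
16. n2.lab = -4  [len(B.tag) - 6]
17. n2.cnt = 18  [len(e.fin) + 16]
18. n11.fin = "wm"  [terminal]
19. n1.mk = false  [C.lab > -4]
20. n1.tag = "wmy"  [e.fin ++ "y"]
21. n12.pre = "rwmy"  ["r" ++ B₀.tag]
22. n13.pre = "rwmyx"  [B₀.pre ++ "x"]
23. n15.tag = false  [false]
24. n16.key = 3  [terminal]
25. n15.ok = "kx"  ["kx"]
26. n17.lim = true  [terminal]
27. n14.lab = 16  [16]
28. n14.cnt = -3  [-3]
29. n18.pre = "wx"  ["wx"]
30. n19.key = 23  [terminal]
31. n18.mk = false  [false]
32. n18.tag = "zwx"  ["z" ++ B.pre]
33. n21.fin = "mk"  [terminal]
34. n23.hot = "xu"  [terminal]
35. n24.hot = "rr"  [terminal]
36. n22.idx = false  [false]
37. n22.env = 28  [len(g₀.hot) + 26]
38. n22.hot = 23  [23]
39. n26.key = 16  [terminal]
40. n27.hot = "ny"  [terminal]
41. n25.idx = true  [true]
42. n25.env = 20  [20]
43. n25.hot = 10  [len(g.hot) + 8]
44. n20.idx = true  [not S₁.idx]
45. n20.env = 8  [S₂.hot - 2]
46. n20.hot = 16  [16]
47. n13.mk = false  [S.idx == false]
48. n13.tag = "xrwmyx"  ["x" ++ B₀.pre]
49. n12.mk = false  [B₁.mk == true]
50. n12.tag = "xrwmyxrwmy"  [B₁.tag ++ B₀.pre]
51. n0.idx = false  [B₀.mk == true]
52. n0.env = 23  [len(B₁.tag) + 13]
53. n0.hot = 23  [23]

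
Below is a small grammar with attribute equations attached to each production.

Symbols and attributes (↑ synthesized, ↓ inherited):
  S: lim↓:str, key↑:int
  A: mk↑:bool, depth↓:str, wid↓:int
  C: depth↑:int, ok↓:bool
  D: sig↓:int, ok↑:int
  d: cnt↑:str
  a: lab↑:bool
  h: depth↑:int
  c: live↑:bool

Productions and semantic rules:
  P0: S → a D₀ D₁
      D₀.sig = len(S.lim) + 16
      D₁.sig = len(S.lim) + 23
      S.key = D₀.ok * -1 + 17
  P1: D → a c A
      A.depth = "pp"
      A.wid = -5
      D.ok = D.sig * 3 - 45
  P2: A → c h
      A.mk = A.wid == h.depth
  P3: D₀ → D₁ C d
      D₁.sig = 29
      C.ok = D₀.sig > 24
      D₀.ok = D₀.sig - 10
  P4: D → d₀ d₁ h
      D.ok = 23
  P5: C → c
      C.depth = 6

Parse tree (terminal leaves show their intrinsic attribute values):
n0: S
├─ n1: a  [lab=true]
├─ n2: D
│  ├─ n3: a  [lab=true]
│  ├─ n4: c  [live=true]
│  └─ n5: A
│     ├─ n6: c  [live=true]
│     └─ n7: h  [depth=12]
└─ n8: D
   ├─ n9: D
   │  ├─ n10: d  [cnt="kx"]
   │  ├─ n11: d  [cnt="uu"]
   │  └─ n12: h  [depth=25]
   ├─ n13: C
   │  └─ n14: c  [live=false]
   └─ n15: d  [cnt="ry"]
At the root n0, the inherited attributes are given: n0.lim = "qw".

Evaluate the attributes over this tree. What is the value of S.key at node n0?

1. n0.lim = "qw"  [given at root]
2. n1.lab = true  [terminal]
3. n2.sig = 18  [len(S.lim) + 16]
4. n3.lab = true  [terminal]
5. n4.live = true  [terminal]
6. n5.depth = "pp"  ["pp"]
7. n5.wid = -5  [-5]
8. n6.live = true  [terminal]
9. n7.depth = 12  [terminal]
10. n5.mk = false  [A.wid == h.depth]
11. n2.ok = 9  [D.sig * 3 - 45]
12. n8.sig = 25  [len(S.lim) + 23]
13. n9.sig = 29  [29]
14. n10.cnt = "kx"  [terminal]
15. n11.cnt = "uu"  [terminal]
16. n12.depth = 25  [terminal]
17. n9.ok = 23  [23]
18. n13.ok = true  [D₀.sig > 24]
19. n14.live = false  [terminal]
20. n13.depth = 6  [6]
21. n15.cnt = "ry"  [terminal]
22. n8.ok = 15  [D₀.sig - 10]
23. n0.key = 8  [D₀.ok * -1 + 17]

8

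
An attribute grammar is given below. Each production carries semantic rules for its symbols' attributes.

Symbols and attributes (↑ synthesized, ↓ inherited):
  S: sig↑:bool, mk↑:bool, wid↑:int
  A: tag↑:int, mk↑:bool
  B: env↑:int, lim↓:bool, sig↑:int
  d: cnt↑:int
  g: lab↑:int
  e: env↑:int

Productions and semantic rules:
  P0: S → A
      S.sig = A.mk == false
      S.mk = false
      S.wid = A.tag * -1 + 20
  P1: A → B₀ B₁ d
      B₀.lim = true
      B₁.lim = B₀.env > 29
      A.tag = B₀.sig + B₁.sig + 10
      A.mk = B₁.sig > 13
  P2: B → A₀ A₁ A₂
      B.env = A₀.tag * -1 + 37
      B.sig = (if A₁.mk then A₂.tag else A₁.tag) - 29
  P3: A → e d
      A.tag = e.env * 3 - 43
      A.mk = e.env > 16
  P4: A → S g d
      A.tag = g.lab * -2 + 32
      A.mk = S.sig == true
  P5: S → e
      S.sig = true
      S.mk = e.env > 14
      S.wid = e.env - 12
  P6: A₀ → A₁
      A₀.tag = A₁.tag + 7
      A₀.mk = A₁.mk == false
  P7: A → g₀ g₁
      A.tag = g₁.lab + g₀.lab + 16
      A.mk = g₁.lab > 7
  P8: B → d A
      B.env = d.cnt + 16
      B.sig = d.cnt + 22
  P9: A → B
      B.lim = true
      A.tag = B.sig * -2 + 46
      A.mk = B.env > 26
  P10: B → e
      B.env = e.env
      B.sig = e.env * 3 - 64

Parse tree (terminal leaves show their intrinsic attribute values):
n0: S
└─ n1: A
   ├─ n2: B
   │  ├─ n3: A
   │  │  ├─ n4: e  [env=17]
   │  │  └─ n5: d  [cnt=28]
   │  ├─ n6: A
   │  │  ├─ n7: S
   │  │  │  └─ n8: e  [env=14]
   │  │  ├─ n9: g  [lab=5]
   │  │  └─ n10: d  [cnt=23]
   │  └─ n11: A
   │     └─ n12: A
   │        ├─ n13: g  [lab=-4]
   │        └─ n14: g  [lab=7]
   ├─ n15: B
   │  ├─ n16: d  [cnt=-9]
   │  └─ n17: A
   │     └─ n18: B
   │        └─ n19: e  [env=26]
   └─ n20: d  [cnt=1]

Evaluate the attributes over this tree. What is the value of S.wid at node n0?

0

1. n2.lim = true  [true]
2. n4.env = 17  [terminal]
3. n5.cnt = 28  [terminal]
4. n3.tag = 8  [e.env * 3 - 43]
5. n3.mk = true  [e.env > 16]
6. n8.env = 14  [terminal]
7. n7.sig = true  [true]
8. n7.mk = false  [e.env > 14]
9. n7.wid = 2  [e.env - 12]
10. n9.lab = 5  [terminal]
11. n10.cnt = 23  [terminal]
12. n6.tag = 22  [g.lab * -2 + 32]
13. n6.mk = true  [S.sig == true]
14. n13.lab = -4  [terminal]
15. n14.lab = 7  [terminal]
16. n12.tag = 19  [g₁.lab + g₀.lab + 16]
17. n12.mk = false  [g₁.lab > 7]
18. n11.tag = 26  [A₁.tag + 7]
19. n11.mk = true  [A₁.mk == false]
20. n2.env = 29  [A₀.tag * -1 + 37]
21. n2.sig = -3  [(if A₁.mk then A₂.tag else A₁.tag) - 29]
22. n15.lim = false  [B₀.env > 29]
23. n16.cnt = -9  [terminal]
24. n18.lim = true  [true]
25. n19.env = 26  [terminal]
26. n18.env = 26  [e.env]
27. n18.sig = 14  [e.env * 3 - 64]
28. n17.tag = 18  [B.sig * -2 + 46]
29. n17.mk = false  [B.env > 26]
30. n15.env = 7  [d.cnt + 16]
31. n15.sig = 13  [d.cnt + 22]
32. n20.cnt = 1  [terminal]
33. n1.tag = 20  [B₀.sig + B₁.sig + 10]
34. n1.mk = false  [B₁.sig > 13]
35. n0.sig = true  [A.mk == false]
36. n0.mk = false  [false]
37. n0.wid = 0  [A.tag * -1 + 20]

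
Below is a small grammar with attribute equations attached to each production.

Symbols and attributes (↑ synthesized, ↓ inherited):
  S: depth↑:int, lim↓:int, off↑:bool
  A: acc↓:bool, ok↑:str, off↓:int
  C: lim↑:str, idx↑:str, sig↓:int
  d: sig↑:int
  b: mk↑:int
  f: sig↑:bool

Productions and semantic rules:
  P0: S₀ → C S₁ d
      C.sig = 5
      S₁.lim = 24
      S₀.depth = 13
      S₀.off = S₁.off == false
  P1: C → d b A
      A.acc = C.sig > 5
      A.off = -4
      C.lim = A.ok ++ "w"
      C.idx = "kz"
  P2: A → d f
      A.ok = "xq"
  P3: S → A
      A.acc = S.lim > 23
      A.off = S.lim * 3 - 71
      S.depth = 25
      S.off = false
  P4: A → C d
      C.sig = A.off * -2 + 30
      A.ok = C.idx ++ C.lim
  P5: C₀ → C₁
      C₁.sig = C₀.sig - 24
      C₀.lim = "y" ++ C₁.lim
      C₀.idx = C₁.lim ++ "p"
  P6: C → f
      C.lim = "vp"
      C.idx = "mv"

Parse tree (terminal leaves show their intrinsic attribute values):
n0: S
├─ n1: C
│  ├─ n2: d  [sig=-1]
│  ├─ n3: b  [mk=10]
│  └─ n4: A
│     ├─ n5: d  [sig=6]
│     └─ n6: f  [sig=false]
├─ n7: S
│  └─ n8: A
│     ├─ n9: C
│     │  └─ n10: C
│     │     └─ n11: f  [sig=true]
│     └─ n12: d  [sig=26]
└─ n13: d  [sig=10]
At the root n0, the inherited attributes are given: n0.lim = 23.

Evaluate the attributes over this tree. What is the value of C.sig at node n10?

4

1. n0.lim = 23  [given at root]
2. n1.sig = 5  [5]
3. n2.sig = -1  [terminal]
4. n3.mk = 10  [terminal]
5. n4.acc = false  [C.sig > 5]
6. n4.off = -4  [-4]
7. n5.sig = 6  [terminal]
8. n6.sig = false  [terminal]
9. n4.ok = "xq"  ["xq"]
10. n1.lim = "xqw"  [A.ok ++ "w"]
11. n1.idx = "kz"  ["kz"]
12. n7.lim = 24  [24]
13. n8.acc = true  [S.lim > 23]
14. n8.off = 1  [S.lim * 3 - 71]
15. n9.sig = 28  [A.off * -2 + 30]
16. n10.sig = 4  [C₀.sig - 24]
17. n11.sig = true  [terminal]
18. n10.lim = "vp"  ["vp"]
19. n10.idx = "mv"  ["mv"]
20. n9.lim = "yvp"  ["y" ++ C₁.lim]
21. n9.idx = "vpp"  [C₁.lim ++ "p"]
22. n12.sig = 26  [terminal]
23. n8.ok = "vppyvp"  [C.idx ++ C.lim]
24. n7.depth = 25  [25]
25. n7.off = false  [false]
26. n13.sig = 10  [terminal]
27. n0.depth = 13  [13]
28. n0.off = true  [S₁.off == false]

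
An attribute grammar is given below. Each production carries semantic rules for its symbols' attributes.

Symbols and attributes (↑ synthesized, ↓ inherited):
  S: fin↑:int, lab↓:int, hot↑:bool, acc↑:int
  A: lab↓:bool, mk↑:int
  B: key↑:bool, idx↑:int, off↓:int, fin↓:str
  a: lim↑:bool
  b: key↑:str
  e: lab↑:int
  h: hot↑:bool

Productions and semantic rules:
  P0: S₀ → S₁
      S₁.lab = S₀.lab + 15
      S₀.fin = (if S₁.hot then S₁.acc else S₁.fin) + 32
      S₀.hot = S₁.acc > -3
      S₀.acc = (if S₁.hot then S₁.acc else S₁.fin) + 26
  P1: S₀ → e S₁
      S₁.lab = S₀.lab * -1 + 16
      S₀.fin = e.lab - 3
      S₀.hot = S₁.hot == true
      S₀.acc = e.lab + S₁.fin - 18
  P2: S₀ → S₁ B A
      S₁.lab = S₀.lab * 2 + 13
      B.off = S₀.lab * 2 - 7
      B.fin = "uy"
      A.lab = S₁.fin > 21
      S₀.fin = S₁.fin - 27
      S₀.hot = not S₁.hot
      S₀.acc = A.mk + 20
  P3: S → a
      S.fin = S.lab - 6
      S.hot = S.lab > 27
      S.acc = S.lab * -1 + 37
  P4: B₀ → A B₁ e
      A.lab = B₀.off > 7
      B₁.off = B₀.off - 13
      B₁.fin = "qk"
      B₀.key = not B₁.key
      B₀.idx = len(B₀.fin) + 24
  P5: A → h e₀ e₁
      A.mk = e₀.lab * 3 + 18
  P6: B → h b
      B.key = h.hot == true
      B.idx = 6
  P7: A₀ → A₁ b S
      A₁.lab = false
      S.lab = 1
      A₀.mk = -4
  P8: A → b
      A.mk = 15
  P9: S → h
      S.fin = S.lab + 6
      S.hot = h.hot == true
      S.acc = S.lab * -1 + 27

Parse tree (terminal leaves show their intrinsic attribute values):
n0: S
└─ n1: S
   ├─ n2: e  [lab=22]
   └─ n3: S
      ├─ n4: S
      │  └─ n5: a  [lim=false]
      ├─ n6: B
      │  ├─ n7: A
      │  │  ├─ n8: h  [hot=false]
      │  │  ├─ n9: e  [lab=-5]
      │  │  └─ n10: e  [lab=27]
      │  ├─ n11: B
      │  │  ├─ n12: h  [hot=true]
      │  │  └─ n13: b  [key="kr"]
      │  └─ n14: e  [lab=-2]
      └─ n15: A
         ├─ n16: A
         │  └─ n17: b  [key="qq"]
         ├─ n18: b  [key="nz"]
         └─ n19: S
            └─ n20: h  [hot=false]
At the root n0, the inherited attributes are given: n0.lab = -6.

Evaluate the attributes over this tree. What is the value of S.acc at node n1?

-2

1. n0.lab = -6  [given at root]
2. n1.lab = 9  [S₀.lab + 15]
3. n2.lab = 22  [terminal]
4. n3.lab = 7  [S₀.lab * -1 + 16]
5. n4.lab = 27  [S₀.lab * 2 + 13]
6. n5.lim = false  [terminal]
7. n4.fin = 21  [S.lab - 6]
8. n4.hot = false  [S.lab > 27]
9. n4.acc = 10  [S.lab * -1 + 37]
10. n6.off = 7  [S₀.lab * 2 - 7]
11. n6.fin = "uy"  ["uy"]
12. n7.lab = false  [B₀.off > 7]
13. n8.hot = false  [terminal]
14. n9.lab = -5  [terminal]
15. n10.lab = 27  [terminal]
16. n7.mk = 3  [e₀.lab * 3 + 18]
17. n11.off = -6  [B₀.off - 13]
18. n11.fin = "qk"  ["qk"]
19. n12.hot = true  [terminal]
20. n13.key = "kr"  [terminal]
21. n11.key = true  [h.hot == true]
22. n11.idx = 6  [6]
23. n14.lab = -2  [terminal]
24. n6.key = false  [not B₁.key]
25. n6.idx = 26  [len(B₀.fin) + 24]
26. n15.lab = false  [S₁.fin > 21]
27. n16.lab = false  [false]
28. n17.key = "qq"  [terminal]
29. n16.mk = 15  [15]
30. n18.key = "nz"  [terminal]
31. n19.lab = 1  [1]
32. n20.hot = false  [terminal]
33. n19.fin = 7  [S.lab + 6]
34. n19.hot = false  [h.hot == true]
35. n19.acc = 26  [S.lab * -1 + 27]
36. n15.mk = -4  [-4]
37. n3.fin = -6  [S₁.fin - 27]
38. n3.hot = true  [not S₁.hot]
39. n3.acc = 16  [A.mk + 20]
40. n1.fin = 19  [e.lab - 3]
41. n1.hot = true  [S₁.hot == true]
42. n1.acc = -2  [e.lab + S₁.fin - 18]
43. n0.fin = 30  [(if S₁.hot then S₁.acc else S₁.fin) + 32]
44. n0.hot = true  [S₁.acc > -3]
45. n0.acc = 24  [(if S₁.hot then S₁.acc else S₁.fin) + 26]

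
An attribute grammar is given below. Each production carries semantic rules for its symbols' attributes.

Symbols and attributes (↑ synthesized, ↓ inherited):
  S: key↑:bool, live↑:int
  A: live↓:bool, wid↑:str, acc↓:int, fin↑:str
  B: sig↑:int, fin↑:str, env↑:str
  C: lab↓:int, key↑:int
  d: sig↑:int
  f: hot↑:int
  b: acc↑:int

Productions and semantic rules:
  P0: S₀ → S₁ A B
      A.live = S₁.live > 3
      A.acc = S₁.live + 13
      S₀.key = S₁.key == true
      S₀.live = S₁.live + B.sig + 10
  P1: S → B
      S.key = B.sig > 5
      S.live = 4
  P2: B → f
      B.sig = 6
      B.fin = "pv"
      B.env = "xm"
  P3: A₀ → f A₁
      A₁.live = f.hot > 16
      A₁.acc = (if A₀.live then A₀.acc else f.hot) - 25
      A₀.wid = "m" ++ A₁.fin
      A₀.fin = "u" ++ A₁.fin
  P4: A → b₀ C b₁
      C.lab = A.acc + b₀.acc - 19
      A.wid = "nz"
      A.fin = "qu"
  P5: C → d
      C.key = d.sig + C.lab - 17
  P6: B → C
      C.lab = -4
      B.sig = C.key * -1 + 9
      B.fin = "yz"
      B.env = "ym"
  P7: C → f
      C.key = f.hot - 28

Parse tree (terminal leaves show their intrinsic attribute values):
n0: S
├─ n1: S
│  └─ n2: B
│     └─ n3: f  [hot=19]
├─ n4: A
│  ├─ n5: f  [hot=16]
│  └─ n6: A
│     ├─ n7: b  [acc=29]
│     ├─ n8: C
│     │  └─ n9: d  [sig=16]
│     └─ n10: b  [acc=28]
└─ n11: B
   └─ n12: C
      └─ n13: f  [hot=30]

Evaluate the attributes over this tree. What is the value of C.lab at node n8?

1. n3.hot = 19  [terminal]
2. n2.sig = 6  [6]
3. n2.fin = "pv"  ["pv"]
4. n2.env = "xm"  ["xm"]
5. n1.key = true  [B.sig > 5]
6. n1.live = 4  [4]
7. n4.live = true  [S₁.live > 3]
8. n4.acc = 17  [S₁.live + 13]
9. n5.hot = 16  [terminal]
10. n6.live = false  [f.hot > 16]
11. n6.acc = -8  [(if A₀.live then A₀.acc else f.hot) - 25]
12. n7.acc = 29  [terminal]
13. n8.lab = 2  [A.acc + b₀.acc - 19]
14. n9.sig = 16  [terminal]
15. n8.key = 1  [d.sig + C.lab - 17]
16. n10.acc = 28  [terminal]
17. n6.wid = "nz"  ["nz"]
18. n6.fin = "qu"  ["qu"]
19. n4.wid = "mqu"  ["m" ++ A₁.fin]
20. n4.fin = "uqu"  ["u" ++ A₁.fin]
21. n12.lab = -4  [-4]
22. n13.hot = 30  [terminal]
23. n12.key = 2  [f.hot - 28]
24. n11.sig = 7  [C.key * -1 + 9]
25. n11.fin = "yz"  ["yz"]
26. n11.env = "ym"  ["ym"]
27. n0.key = true  [S₁.key == true]
28. n0.live = 21  [S₁.live + B.sig + 10]

2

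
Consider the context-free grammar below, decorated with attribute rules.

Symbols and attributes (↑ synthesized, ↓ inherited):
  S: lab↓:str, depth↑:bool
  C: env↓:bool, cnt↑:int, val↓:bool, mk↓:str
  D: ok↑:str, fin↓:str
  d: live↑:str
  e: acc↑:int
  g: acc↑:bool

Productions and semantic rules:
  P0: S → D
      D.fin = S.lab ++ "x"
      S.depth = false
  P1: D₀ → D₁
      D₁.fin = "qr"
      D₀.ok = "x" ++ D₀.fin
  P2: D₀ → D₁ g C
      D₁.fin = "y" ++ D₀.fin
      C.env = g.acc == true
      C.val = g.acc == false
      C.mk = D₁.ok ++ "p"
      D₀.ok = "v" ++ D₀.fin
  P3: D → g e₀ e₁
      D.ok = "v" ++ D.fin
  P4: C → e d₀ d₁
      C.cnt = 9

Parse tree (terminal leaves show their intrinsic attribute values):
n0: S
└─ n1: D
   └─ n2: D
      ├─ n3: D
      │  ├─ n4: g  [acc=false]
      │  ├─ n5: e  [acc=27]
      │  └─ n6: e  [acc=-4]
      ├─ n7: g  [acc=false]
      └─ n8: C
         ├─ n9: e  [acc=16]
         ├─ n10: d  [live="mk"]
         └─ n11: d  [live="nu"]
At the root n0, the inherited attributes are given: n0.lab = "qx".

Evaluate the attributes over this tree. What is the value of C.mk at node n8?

1. n0.lab = "qx"  [given at root]
2. n1.fin = "qxx"  [S.lab ++ "x"]
3. n2.fin = "qr"  ["qr"]
4. n3.fin = "yqr"  ["y" ++ D₀.fin]
5. n4.acc = false  [terminal]
6. n5.acc = 27  [terminal]
7. n6.acc = -4  [terminal]
8. n3.ok = "vyqr"  ["v" ++ D.fin]
9. n7.acc = false  [terminal]
10. n8.env = false  [g.acc == true]
11. n8.val = true  [g.acc == false]
12. n8.mk = "vyqrp"  [D₁.ok ++ "p"]
13. n9.acc = 16  [terminal]
14. n10.live = "mk"  [terminal]
15. n11.live = "nu"  [terminal]
16. n8.cnt = 9  [9]
17. n2.ok = "vqr"  ["v" ++ D₀.fin]
18. n1.ok = "xqxx"  ["x" ++ D₀.fin]
19. n0.depth = false  [false]

"vyqrp"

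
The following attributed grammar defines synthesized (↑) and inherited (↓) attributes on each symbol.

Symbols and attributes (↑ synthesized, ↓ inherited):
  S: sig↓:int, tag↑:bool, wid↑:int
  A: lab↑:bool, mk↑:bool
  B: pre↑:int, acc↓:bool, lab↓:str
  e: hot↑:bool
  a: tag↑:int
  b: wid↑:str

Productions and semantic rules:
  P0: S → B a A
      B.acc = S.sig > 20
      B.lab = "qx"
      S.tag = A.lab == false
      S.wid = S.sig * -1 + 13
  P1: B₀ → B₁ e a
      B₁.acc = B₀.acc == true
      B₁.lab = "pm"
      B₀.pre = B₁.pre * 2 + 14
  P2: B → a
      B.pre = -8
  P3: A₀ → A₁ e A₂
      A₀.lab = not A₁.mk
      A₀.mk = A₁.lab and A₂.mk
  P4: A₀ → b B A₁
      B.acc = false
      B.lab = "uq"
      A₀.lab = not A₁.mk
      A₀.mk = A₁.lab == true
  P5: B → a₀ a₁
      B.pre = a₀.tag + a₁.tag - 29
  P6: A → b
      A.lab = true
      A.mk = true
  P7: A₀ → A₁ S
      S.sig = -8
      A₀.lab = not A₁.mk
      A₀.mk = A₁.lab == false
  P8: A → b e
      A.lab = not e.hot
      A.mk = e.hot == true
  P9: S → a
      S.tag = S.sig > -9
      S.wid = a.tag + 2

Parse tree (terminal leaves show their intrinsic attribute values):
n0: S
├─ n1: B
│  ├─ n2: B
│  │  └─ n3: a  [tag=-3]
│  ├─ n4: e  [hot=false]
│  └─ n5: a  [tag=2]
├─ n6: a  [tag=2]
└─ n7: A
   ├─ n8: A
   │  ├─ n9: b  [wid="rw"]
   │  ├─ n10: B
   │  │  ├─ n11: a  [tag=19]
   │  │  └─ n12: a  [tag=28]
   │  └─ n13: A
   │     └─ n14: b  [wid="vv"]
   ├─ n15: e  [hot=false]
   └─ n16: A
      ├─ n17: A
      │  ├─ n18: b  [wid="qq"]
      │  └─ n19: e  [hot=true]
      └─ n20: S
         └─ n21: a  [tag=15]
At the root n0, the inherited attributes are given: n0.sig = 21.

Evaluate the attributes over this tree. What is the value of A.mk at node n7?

1. n0.sig = 21  [given at root]
2. n1.acc = true  [S.sig > 20]
3. n1.lab = "qx"  ["qx"]
4. n2.acc = true  [B₀.acc == true]
5. n2.lab = "pm"  ["pm"]
6. n3.tag = -3  [terminal]
7. n2.pre = -8  [-8]
8. n4.hot = false  [terminal]
9. n5.tag = 2  [terminal]
10. n1.pre = -2  [B₁.pre * 2 + 14]
11. n6.tag = 2  [terminal]
12. n9.wid = "rw"  [terminal]
13. n10.acc = false  [false]
14. n10.lab = "uq"  ["uq"]
15. n11.tag = 19  [terminal]
16. n12.tag = 28  [terminal]
17. n10.pre = 18  [a₀.tag + a₁.tag - 29]
18. n14.wid = "vv"  [terminal]
19. n13.lab = true  [true]
20. n13.mk = true  [true]
21. n8.lab = false  [not A₁.mk]
22. n8.mk = true  [A₁.lab == true]
23. n15.hot = false  [terminal]
24. n18.wid = "qq"  [terminal]
25. n19.hot = true  [terminal]
26. n17.lab = false  [not e.hot]
27. n17.mk = true  [e.hot == true]
28. n20.sig = -8  [-8]
29. n21.tag = 15  [terminal]
30. n20.tag = true  [S.sig > -9]
31. n20.wid = 17  [a.tag + 2]
32. n16.lab = false  [not A₁.mk]
33. n16.mk = true  [A₁.lab == false]
34. n7.lab = false  [not A₁.mk]
35. n7.mk = false  [A₁.lab and A₂.mk]
36. n0.tag = true  [A.lab == false]
37. n0.wid = -8  [S.sig * -1 + 13]

false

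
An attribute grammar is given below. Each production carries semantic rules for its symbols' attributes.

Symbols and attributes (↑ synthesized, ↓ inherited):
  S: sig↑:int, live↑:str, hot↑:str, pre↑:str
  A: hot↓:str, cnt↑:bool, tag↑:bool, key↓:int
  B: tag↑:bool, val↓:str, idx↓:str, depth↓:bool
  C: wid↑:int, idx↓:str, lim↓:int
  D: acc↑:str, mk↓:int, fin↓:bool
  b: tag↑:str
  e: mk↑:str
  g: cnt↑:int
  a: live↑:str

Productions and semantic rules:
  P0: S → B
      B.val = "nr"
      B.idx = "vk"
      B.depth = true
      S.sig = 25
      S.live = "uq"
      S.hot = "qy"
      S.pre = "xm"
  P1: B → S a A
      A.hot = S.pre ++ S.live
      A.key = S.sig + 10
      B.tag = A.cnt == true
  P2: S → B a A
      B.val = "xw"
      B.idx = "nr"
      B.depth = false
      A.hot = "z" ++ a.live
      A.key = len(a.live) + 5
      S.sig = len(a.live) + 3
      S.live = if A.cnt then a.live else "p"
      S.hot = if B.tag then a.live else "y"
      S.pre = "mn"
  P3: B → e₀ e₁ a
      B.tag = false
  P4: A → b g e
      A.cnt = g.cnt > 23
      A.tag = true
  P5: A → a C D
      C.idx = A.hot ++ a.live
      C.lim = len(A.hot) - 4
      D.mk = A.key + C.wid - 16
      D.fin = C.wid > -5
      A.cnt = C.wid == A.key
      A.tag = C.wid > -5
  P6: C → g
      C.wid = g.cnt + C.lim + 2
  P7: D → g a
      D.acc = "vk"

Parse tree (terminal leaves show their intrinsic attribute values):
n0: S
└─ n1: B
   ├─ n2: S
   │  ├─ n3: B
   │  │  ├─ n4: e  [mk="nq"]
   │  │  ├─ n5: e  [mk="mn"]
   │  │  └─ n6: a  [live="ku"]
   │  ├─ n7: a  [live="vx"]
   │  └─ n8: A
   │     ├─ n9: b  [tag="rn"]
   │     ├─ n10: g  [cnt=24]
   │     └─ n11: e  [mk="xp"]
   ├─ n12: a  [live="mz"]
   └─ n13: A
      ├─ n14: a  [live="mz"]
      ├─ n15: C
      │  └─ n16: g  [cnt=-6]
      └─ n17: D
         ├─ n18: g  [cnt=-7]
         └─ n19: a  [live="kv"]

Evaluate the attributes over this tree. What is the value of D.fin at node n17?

1. n1.val = "nr"  ["nr"]
2. n1.idx = "vk"  ["vk"]
3. n1.depth = true  [true]
4. n3.val = "xw"  ["xw"]
5. n3.idx = "nr"  ["nr"]
6. n3.depth = false  [false]
7. n4.mk = "nq"  [terminal]
8. n5.mk = "mn"  [terminal]
9. n6.live = "ku"  [terminal]
10. n3.tag = false  [false]
11. n7.live = "vx"  [terminal]
12. n8.hot = "zvx"  ["z" ++ a.live]
13. n8.key = 7  [len(a.live) + 5]
14. n9.tag = "rn"  [terminal]
15. n10.cnt = 24  [terminal]
16. n11.mk = "xp"  [terminal]
17. n8.cnt = true  [g.cnt > 23]
18. n8.tag = true  [true]
19. n2.sig = 5  [len(a.live) + 3]
20. n2.live = "vx"  [if A.cnt then a.live else "p"]
21. n2.hot = "y"  [if B.tag then a.live else "y"]
22. n2.pre = "mn"  ["mn"]
23. n12.live = "mz"  [terminal]
24. n13.hot = "mnvx"  [S.pre ++ S.live]
25. n13.key = 15  [S.sig + 10]
26. n14.live = "mz"  [terminal]
27. n15.idx = "mnvxmz"  [A.hot ++ a.live]
28. n15.lim = 0  [len(A.hot) - 4]
29. n16.cnt = -6  [terminal]
30. n15.wid = -4  [g.cnt + C.lim + 2]
31. n17.mk = -5  [A.key + C.wid - 16]
32. n17.fin = true  [C.wid > -5]
33. n18.cnt = -7  [terminal]
34. n19.live = "kv"  [terminal]
35. n17.acc = "vk"  ["vk"]
36. n13.cnt = false  [C.wid == A.key]
37. n13.tag = true  [C.wid > -5]
38. n1.tag = false  [A.cnt == true]
39. n0.sig = 25  [25]
40. n0.live = "uq"  ["uq"]
41. n0.hot = "qy"  ["qy"]
42. n0.pre = "xm"  ["xm"]

true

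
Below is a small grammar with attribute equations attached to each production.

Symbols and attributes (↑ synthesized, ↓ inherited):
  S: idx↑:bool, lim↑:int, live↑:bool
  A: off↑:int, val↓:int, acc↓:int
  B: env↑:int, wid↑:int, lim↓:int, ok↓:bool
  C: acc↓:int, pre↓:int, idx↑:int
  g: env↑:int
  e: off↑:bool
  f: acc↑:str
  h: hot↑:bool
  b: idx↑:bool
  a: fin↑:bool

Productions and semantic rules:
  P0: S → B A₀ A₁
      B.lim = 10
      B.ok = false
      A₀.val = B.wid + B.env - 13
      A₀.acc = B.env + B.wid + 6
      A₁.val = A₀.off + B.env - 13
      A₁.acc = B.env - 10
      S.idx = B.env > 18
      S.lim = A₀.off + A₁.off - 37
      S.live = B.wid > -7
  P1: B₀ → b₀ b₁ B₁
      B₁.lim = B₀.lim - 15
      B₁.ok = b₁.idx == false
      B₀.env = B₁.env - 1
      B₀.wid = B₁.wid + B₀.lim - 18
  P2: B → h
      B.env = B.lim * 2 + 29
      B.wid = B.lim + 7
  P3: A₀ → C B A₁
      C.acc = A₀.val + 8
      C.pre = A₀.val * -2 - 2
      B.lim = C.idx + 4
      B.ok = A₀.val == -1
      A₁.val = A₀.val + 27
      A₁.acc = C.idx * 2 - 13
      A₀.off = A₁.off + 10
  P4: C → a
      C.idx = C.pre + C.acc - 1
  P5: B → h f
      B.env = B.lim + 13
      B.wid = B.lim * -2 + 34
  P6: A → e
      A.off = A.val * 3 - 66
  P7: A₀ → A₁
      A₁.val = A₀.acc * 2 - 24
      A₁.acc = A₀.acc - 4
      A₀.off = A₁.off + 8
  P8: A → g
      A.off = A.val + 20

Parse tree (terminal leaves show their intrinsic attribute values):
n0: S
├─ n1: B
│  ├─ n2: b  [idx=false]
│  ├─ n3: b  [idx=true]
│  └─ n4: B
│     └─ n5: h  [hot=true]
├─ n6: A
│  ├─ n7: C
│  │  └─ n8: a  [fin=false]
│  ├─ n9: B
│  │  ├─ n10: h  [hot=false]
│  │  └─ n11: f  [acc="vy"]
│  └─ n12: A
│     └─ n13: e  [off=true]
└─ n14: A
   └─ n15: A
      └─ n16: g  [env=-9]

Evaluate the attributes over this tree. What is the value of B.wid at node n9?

14

1. n1.lim = 10  [10]
2. n1.ok = false  [false]
3. n2.idx = false  [terminal]
4. n3.idx = true  [terminal]
5. n4.lim = -5  [B₀.lim - 15]
6. n4.ok = false  [b₁.idx == false]
7. n5.hot = true  [terminal]
8. n4.env = 19  [B.lim * 2 + 29]
9. n4.wid = 2  [B.lim + 7]
10. n1.env = 18  [B₁.env - 1]
11. n1.wid = -6  [B₁.wid + B₀.lim - 18]
12. n6.val = -1  [B.wid + B.env - 13]
13. n6.acc = 18  [B.env + B.wid + 6]
14. n7.acc = 7  [A₀.val + 8]
15. n7.pre = 0  [A₀.val * -2 - 2]
16. n8.fin = false  [terminal]
17. n7.idx = 6  [C.pre + C.acc - 1]
18. n9.lim = 10  [C.idx + 4]
19. n9.ok = true  [A₀.val == -1]
20. n10.hot = false  [terminal]
21. n11.acc = "vy"  [terminal]
22. n9.env = 23  [B.lim + 13]
23. n9.wid = 14  [B.lim * -2 + 34]
24. n12.val = 26  [A₀.val + 27]
25. n12.acc = -1  [C.idx * 2 - 13]
26. n13.off = true  [terminal]
27. n12.off = 12  [A.val * 3 - 66]
28. n6.off = 22  [A₁.off + 10]
29. n14.val = 27  [A₀.off + B.env - 13]
30. n14.acc = 8  [B.env - 10]
31. n15.val = -8  [A₀.acc * 2 - 24]
32. n15.acc = 4  [A₀.acc - 4]
33. n16.env = -9  [terminal]
34. n15.off = 12  [A.val + 20]
35. n14.off = 20  [A₁.off + 8]
36. n0.idx = false  [B.env > 18]
37. n0.lim = 5  [A₀.off + A₁.off - 37]
38. n0.live = true  [B.wid > -7]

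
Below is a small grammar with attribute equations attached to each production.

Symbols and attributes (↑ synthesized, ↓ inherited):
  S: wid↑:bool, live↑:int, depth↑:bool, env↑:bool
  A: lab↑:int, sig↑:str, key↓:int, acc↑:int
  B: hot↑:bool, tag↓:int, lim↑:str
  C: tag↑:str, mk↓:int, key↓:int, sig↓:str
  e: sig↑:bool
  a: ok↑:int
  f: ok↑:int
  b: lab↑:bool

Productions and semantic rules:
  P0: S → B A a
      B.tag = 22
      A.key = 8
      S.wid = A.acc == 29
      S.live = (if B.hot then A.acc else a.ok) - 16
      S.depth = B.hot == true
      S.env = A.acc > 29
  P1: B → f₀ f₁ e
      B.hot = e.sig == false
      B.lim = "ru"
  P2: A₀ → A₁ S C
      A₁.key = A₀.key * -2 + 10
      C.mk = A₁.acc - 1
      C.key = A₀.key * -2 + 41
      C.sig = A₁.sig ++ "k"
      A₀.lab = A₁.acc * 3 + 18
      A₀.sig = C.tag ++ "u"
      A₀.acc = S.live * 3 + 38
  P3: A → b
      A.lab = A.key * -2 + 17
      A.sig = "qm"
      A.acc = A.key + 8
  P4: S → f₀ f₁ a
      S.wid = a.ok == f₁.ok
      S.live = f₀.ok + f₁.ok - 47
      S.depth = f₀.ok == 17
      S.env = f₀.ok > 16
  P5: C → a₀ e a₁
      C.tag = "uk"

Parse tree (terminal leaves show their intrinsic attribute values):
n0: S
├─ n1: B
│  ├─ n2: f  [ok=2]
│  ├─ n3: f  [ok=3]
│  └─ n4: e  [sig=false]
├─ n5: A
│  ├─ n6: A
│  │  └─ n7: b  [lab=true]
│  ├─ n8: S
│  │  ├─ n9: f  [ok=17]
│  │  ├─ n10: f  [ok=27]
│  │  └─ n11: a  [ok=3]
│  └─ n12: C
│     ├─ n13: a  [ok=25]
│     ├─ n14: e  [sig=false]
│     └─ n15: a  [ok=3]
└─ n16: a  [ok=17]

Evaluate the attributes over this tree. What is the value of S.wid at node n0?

true

1. n1.tag = 22  [22]
2. n2.ok = 2  [terminal]
3. n3.ok = 3  [terminal]
4. n4.sig = false  [terminal]
5. n1.hot = true  [e.sig == false]
6. n1.lim = "ru"  ["ru"]
7. n5.key = 8  [8]
8. n6.key = -6  [A₀.key * -2 + 10]
9. n7.lab = true  [terminal]
10. n6.lab = 29  [A.key * -2 + 17]
11. n6.sig = "qm"  ["qm"]
12. n6.acc = 2  [A.key + 8]
13. n9.ok = 17  [terminal]
14. n10.ok = 27  [terminal]
15. n11.ok = 3  [terminal]
16. n8.wid = false  [a.ok == f₁.ok]
17. n8.live = -3  [f₀.ok + f₁.ok - 47]
18. n8.depth = true  [f₀.ok == 17]
19. n8.env = true  [f₀.ok > 16]
20. n12.mk = 1  [A₁.acc - 1]
21. n12.key = 25  [A₀.key * -2 + 41]
22. n12.sig = "qmk"  [A₁.sig ++ "k"]
23. n13.ok = 25  [terminal]
24. n14.sig = false  [terminal]
25. n15.ok = 3  [terminal]
26. n12.tag = "uk"  ["uk"]
27. n5.lab = 24  [A₁.acc * 3 + 18]
28. n5.sig = "uku"  [C.tag ++ "u"]
29. n5.acc = 29  [S.live * 3 + 38]
30. n16.ok = 17  [terminal]
31. n0.wid = true  [A.acc == 29]
32. n0.live = 13  [(if B.hot then A.acc else a.ok) - 16]
33. n0.depth = true  [B.hot == true]
34. n0.env = false  [A.acc > 29]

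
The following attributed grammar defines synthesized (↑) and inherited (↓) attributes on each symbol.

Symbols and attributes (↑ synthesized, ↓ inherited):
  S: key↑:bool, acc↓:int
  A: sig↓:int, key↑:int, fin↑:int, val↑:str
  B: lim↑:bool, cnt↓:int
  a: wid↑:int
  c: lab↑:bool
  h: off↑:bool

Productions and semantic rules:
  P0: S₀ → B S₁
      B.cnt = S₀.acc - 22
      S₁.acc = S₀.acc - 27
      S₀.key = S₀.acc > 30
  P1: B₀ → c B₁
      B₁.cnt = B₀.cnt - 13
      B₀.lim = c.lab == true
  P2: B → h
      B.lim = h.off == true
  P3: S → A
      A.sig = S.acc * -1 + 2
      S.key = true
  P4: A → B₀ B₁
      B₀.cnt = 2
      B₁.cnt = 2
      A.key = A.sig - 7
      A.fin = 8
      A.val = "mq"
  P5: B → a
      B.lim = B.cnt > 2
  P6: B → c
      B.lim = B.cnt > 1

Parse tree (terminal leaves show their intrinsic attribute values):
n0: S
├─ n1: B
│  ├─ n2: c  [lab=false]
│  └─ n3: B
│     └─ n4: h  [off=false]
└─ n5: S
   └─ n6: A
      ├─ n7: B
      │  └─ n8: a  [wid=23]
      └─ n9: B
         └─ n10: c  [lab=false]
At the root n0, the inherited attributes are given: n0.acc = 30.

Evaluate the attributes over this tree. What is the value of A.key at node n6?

-8

1. n0.acc = 30  [given at root]
2. n1.cnt = 8  [S₀.acc - 22]
3. n2.lab = false  [terminal]
4. n3.cnt = -5  [B₀.cnt - 13]
5. n4.off = false  [terminal]
6. n3.lim = false  [h.off == true]
7. n1.lim = false  [c.lab == true]
8. n5.acc = 3  [S₀.acc - 27]
9. n6.sig = -1  [S.acc * -1 + 2]
10. n7.cnt = 2  [2]
11. n8.wid = 23  [terminal]
12. n7.lim = false  [B.cnt > 2]
13. n9.cnt = 2  [2]
14. n10.lab = false  [terminal]
15. n9.lim = true  [B.cnt > 1]
16. n6.key = -8  [A.sig - 7]
17. n6.fin = 8  [8]
18. n6.val = "mq"  ["mq"]
19. n5.key = true  [true]
20. n0.key = false  [S₀.acc > 30]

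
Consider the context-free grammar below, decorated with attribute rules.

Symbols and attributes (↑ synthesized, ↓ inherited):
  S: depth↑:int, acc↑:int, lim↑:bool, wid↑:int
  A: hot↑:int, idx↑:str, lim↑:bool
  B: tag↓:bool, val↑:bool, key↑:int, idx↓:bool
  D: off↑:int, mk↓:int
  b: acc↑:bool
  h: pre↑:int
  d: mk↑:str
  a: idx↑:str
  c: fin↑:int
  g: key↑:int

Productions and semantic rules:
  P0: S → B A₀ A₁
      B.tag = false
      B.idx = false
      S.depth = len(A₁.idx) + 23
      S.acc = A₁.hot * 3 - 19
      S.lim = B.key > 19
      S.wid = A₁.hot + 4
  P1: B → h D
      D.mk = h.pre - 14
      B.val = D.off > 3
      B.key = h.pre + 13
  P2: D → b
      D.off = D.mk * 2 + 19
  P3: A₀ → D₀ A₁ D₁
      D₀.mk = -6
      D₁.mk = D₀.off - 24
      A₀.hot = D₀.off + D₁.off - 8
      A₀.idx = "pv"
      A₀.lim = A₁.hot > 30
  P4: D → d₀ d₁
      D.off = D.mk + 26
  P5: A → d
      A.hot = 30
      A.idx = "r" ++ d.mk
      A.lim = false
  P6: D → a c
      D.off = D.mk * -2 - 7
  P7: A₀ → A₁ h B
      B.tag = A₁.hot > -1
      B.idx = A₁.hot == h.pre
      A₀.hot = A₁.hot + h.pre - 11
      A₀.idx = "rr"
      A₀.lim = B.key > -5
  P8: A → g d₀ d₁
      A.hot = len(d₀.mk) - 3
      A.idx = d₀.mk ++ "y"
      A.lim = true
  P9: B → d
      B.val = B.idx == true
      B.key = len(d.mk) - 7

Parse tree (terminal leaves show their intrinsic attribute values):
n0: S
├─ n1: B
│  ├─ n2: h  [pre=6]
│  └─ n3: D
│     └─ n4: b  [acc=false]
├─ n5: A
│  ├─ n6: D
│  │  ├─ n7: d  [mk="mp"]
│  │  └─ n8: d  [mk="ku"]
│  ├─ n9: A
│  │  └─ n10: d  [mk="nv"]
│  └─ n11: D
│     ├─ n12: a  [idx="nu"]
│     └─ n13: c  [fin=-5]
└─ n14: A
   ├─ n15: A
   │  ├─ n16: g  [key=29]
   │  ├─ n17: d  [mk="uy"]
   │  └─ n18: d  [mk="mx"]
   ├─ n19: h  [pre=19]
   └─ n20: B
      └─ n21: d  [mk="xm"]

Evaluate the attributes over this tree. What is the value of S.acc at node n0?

2

1. n1.tag = false  [false]
2. n1.idx = false  [false]
3. n2.pre = 6  [terminal]
4. n3.mk = -8  [h.pre - 14]
5. n4.acc = false  [terminal]
6. n3.off = 3  [D.mk * 2 + 19]
7. n1.val = false  [D.off > 3]
8. n1.key = 19  [h.pre + 13]
9. n6.mk = -6  [-6]
10. n7.mk = "mp"  [terminal]
11. n8.mk = "ku"  [terminal]
12. n6.off = 20  [D.mk + 26]
13. n10.mk = "nv"  [terminal]
14. n9.hot = 30  [30]
15. n9.idx = "rnv"  ["r" ++ d.mk]
16. n9.lim = false  [false]
17. n11.mk = -4  [D₀.off - 24]
18. n12.idx = "nu"  [terminal]
19. n13.fin = -5  [terminal]
20. n11.off = 1  [D.mk * -2 - 7]
21. n5.hot = 13  [D₀.off + D₁.off - 8]
22. n5.idx = "pv"  ["pv"]
23. n5.lim = false  [A₁.hot > 30]
24. n16.key = 29  [terminal]
25. n17.mk = "uy"  [terminal]
26. n18.mk = "mx"  [terminal]
27. n15.hot = -1  [len(d₀.mk) - 3]
28. n15.idx = "uyy"  [d₀.mk ++ "y"]
29. n15.lim = true  [true]
30. n19.pre = 19  [terminal]
31. n20.tag = false  [A₁.hot > -1]
32. n20.idx = false  [A₁.hot == h.pre]
33. n21.mk = "xm"  [terminal]
34. n20.val = false  [B.idx == true]
35. n20.key = -5  [len(d.mk) - 7]
36. n14.hot = 7  [A₁.hot + h.pre - 11]
37. n14.idx = "rr"  ["rr"]
38. n14.lim = false  [B.key > -5]
39. n0.depth = 25  [len(A₁.idx) + 23]
40. n0.acc = 2  [A₁.hot * 3 - 19]
41. n0.lim = false  [B.key > 19]
42. n0.wid = 11  [A₁.hot + 4]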